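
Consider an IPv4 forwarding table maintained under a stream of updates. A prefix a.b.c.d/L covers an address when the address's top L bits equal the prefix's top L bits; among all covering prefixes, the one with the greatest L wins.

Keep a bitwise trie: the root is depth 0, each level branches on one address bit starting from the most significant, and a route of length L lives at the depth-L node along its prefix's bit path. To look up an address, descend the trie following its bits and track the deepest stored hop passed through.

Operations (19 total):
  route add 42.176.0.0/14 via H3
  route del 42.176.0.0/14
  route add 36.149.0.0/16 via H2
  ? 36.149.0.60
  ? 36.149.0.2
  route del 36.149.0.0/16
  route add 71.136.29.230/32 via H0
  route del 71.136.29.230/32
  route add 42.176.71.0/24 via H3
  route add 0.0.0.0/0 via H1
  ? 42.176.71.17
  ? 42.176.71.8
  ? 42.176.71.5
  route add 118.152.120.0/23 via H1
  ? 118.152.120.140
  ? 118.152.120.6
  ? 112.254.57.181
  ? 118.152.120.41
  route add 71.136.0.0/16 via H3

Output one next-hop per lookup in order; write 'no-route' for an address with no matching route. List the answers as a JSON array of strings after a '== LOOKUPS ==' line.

Apply in order:
  add 42.176.0.0/14 -> H3 at depth 14
  del 42.176.0.0/14 (clear depth 14)
  add 36.149.0.0/16 -> H2 at depth 16
  Q 36.149.0.60: descend 0010010010010101 ; hops seen [H2] ; pick H2
  Q 36.149.0.2: descend 0010010010010101 ; hops seen [H2] ; pick H2
  del 36.149.0.0/16 (clear depth 16)
  add 71.136.29.230/32 -> H0 at depth 32
  del 71.136.29.230/32 (clear depth 32)
  add 42.176.71.0/24 -> H3 at depth 24
  add 0.0.0.0/0 -> H1 at depth 0
  Q 42.176.71.17: descend 001010101011000001000111 ; hops seen [H1,H3] ; pick H3
  Q 42.176.71.8: descend 001010101011000001000111 ; hops seen [H1,H3] ; pick H3
  Q 42.176.71.5: descend 001010101011000001000111 ; hops seen [H1,H3] ; pick H3
  add 118.152.120.0/23 -> H1 at depth 23
  Q 118.152.120.140: descend 01110110100110000111100 ; hops seen [H1,H1] ; pick H1
  Q 118.152.120.6: descend 01110110100110000111100 ; hops seen [H1,H1] ; pick H1
  Q 112.254.57.181: descend 01110 ; hops seen [H1] ; pick H1
  Q 118.152.120.41: descend 01110110100110000111100 ; hops seen [H1,H1] ; pick H1
  add 71.136.0.0/16 -> H3 at depth 16

== LOOKUPS ==
["H2","H2","H3","H3","H3","H1","H1","H1","H1"]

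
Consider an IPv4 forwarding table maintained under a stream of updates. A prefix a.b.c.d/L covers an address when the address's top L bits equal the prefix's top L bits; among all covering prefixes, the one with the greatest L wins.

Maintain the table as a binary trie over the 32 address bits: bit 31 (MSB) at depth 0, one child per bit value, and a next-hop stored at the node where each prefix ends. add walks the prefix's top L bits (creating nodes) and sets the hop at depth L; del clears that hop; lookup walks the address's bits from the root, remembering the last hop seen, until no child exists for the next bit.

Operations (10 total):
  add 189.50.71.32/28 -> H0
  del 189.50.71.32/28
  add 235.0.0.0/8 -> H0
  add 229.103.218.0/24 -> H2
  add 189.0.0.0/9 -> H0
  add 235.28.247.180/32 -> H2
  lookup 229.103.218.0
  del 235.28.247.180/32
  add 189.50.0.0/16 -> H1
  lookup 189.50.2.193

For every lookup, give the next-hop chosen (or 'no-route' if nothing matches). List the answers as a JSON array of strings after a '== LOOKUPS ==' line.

Apply in order:
  add 189.50.71.32/28 -> H0 at depth 28
  - 189.50.71.32/28 clear@28
  add 235.0.0.0/8 -> H0 at depth 8
  add 229.103.218.0/24 -> H2 at depth 24
  add 189.0.0.0/9 -> H0 at depth 9
  add 235.28.247.180/32 -> H2 at depth 32
  ? 229.103.218.0  path d0:-→d1:-→d2:-→d3:-→d4:-→d5:-→d6:-→d7:-→d8:-→d9:-→d10:-→d11:-→d12:-→d13:-→d14:-→d15:-→d16:-→d17:-→d18:-→d19:-→d20:-→d21:-→d22:-→d23:-→d24:H2  best=H2
  - 235.28.247.180/32 clear@32
  add 189.50.0.0/16 -> H1 at depth 16
  ? 189.50.2.193  path d0:-→d1:-→d2:-→d3:-→d4:-→d5:-→d6:-→d7:-→d8:-→d9:H0→d10:-→d11:-→d12:-→d13:-→d14:-→d15:-→d16:H1→d17:-  best=H1

== LOOKUPS ==
["H2","H1"]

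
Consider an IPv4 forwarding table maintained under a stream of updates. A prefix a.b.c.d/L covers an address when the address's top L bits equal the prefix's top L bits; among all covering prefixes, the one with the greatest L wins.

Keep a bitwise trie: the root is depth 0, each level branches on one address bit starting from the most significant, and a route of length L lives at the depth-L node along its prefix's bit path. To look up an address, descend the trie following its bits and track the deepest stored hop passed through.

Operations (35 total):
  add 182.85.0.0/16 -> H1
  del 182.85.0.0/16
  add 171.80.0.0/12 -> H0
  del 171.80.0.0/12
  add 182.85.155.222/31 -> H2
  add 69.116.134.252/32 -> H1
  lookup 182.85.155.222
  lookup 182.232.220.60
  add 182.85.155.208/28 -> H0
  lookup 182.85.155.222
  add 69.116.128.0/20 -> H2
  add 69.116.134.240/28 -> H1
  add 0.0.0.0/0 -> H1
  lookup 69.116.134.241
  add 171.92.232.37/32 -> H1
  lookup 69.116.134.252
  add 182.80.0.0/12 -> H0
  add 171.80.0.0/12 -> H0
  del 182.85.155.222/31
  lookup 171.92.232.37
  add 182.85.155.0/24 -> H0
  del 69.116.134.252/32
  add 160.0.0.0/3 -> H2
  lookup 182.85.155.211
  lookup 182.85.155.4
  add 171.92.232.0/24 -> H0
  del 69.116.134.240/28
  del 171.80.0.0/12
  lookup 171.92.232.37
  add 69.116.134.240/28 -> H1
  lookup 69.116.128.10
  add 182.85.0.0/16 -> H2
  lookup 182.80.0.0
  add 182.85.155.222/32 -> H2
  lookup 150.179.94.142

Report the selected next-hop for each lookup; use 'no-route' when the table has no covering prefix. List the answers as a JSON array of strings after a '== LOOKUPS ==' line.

Trace:
  add 182.85.0.0/16 -> H1 at depth 16
  del 182.85.0.0/16 (clear depth 16)
  add 171.80.0.0/12 -> H0 at depth 12
  del 171.80.0.0/12 (clear depth 12)
  add 182.85.155.222/31 -> H2 at depth 31
  add 69.116.134.252/32 -> H1 at depth 32
  ? 182.85.155.222  path d0:-→d1:-→d2:-→d3:-→d4:-→d5:-→d6:-→d7:-→d8:-→d9:-→d10:-→d11:-→d12:-→d13:-→d14:-→d15:-→d16:-→d17:-→d18:-→d19:-→d20:-→d21:-→d22:-→d23:-→d24:-→d25:-→d26:-→d27:-→d28:-→d29:-→d30:-→d31:H2  best=H2
  ? 182.232.220.60  path d0:-→d1:-→d2:-→d3:-→d4:-→d5:-→d6:-→d7:-→d8:-  best=no-route
  add 182.85.155.208/28 -> H0 at depth 28
  ? 182.85.155.222  path d0:-→d1:-→d2:-→d3:-→d4:-→d5:-→d6:-→d7:-→d8:-→d9:-→d10:-→d11:-→d12:-→d13:-→d14:-→d15:-→d16:-→d17:-→d18:-→d19:-→d20:-→d21:-→d22:-→d23:-→d24:-→d25:-→d26:-→d27:-→d28:H0→d29:-→d30:-→d31:H2  best=H2
  add 69.116.128.0/20 -> H2 at depth 20
  add 69.116.134.240/28 -> H1 at depth 28
  add 0.0.0.0/0 -> H1 at depth 0
  ? 69.116.134.241  path d0:H1→d1:-→d2:-→d3:-→d4:-→d5:-→d6:-→d7:-→d8:-→d9:-→d10:-→d11:-→d12:-→d13:-→d14:-→d15:-→d16:-→d17:-→d18:-→d19:-→d20:H2→d21:-→d22:-→d23:-→d24:-→d25:-→d26:-→d27:-→d28:H1  best=H1
  add 171.92.232.37/32 -> H1 at depth 32
  ? 69.116.134.252  path d0:H1→d1:-→d2:-→d3:-→d4:-→d5:-→d6:-→d7:-→d8:-→d9:-→d10:-→d11:-→d12:-→d13:-→d14:-→d15:-→d16:-→d17:-→d18:-→d19:-→d20:H2→d21:-→d22:-→d23:-→d24:-→d25:-→d26:-→d27:-→d28:H1→d29:-→d30:-→d31:-→d32:H1  best=H1
  add 182.80.0.0/12 -> H0 at depth 12
  add 171.80.0.0/12 -> H0 at depth 12
  del 182.85.155.222/31 (clear depth 31)
  ? 171.92.232.37  path d0:H1→d1:-→d2:-→d3:-→d4:-→d5:-→d6:-→d7:-→d8:-→d9:-→d10:-→d11:-→d12:H0→d13:-→d14:-→d15:-→d16:-→d17:-→d18:-→d19:-→d20:-→d21:-→d22:-→d23:-→d24:-→d25:-→d26:-→d27:-→d28:-→d29:-→d30:-→d31:-→d32:H1  best=H1
  add 182.85.155.0/24 -> H0 at depth 24
  del 69.116.134.252/32 (clear depth 32)
  add 160.0.0.0/3 -> H2 at depth 3
  ? 182.85.155.211  path d0:H1→d1:-→d2:-→d3:H2→d4:-→d5:-→d6:-→d7:-→d8:-→d9:-→d10:-→d11:-→d12:H0→d13:-→d14:-→d15:-→d16:-→d17:-→d18:-→d19:-→d20:-→d21:-→d22:-→d23:-→d24:H0→d25:-→d26:-→d27:-→d28:H0  best=H0
  ? 182.85.155.4  path d0:H1→d1:-→d2:-→d3:H2→d4:-→d5:-→d6:-→d7:-→d8:-→d9:-→d10:-→d11:-→d12:H0→d13:-→d14:-→d15:-→d16:-→d17:-→d18:-→d19:-→d20:-→d21:-→d22:-→d23:-→d24:H0  best=H0
  add 171.92.232.0/24 -> H0 at depth 24
  del 69.116.134.240/28 (clear depth 28)
  del 171.80.0.0/12 (clear depth 12)
  ? 171.92.232.37  path d0:H1→d1:-→d2:-→d3:H2→d4:-→d5:-→d6:-→d7:-→d8:-→d9:-→d10:-→d11:-→d12:-→d13:-→d14:-→d15:-→d16:-→d17:-→d18:-→d19:-→d20:-→d21:-→d22:-→d23:-→d24:H0→d25:-→d26:-→d27:-→d28:-→d29:-→d30:-→d31:-→d32:H1  best=H1
  add 69.116.134.240/28 -> H1 at depth 28
  ? 69.116.128.10  path d0:H1→d1:-→d2:-→d3:-→d4:-→d5:-→d6:-→d7:-→d8:-→d9:-→d10:-→d11:-→d12:-→d13:-→d14:-→d15:-→d16:-→d17:-→d18:-→d19:-→d20:H2→d21:-  best=H2
  add 182.85.0.0/16 -> H2 at depth 16
  ? 182.80.0.0  path d0:H1→d1:-→d2:-→d3:H2→d4:-→d5:-→d6:-→d7:-→d8:-→d9:-→d10:-→d11:-→d12:H0→d13:-  best=H0
  add 182.85.155.222/32 -> H2 at depth 32
  ? 150.179.94.142  path d0:H1→d1:-→d2:-  best=H1

== LOOKUPS ==
["H2","no-route","H2","H1","H1","H1","H0","H0","H1","H2","H0","H1"]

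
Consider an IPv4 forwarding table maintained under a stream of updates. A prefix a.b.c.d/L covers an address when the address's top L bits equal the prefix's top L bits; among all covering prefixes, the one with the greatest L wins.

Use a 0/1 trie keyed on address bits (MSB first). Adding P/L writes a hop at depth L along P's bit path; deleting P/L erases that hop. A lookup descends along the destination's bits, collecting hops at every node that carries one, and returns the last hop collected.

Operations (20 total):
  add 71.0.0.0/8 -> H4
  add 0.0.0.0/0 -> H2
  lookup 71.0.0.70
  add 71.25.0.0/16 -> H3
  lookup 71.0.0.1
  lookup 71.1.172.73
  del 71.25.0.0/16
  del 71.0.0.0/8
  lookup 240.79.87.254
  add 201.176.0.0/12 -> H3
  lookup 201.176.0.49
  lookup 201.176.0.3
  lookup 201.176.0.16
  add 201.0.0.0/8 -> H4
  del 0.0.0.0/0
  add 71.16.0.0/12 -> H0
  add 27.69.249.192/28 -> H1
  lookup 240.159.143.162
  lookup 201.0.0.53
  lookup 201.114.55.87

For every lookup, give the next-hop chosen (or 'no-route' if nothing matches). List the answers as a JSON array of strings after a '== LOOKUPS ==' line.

Process each operation:
  add 71.0.0.0/8 -> H4 at depth 8
  add 0.0.0.0/0 -> H2 at depth 0
  ? 71.0.0.70  path d0:H2→d1:-→d2:-→d3:-→d4:-→d5:-→d6:-→d7:-→d8:H4  best=H4
  add 71.25.0.0/16 -> H3 at depth 16
  ? 71.0.0.1  path d0:H2→d1:-→d2:-→d3:-→d4:-→d5:-→d6:-→d7:-→d8:H4→d9:-→d10:-→d11:-  best=H4
  ? 71.1.172.73  path d0:H2→d1:-→d2:-→d3:-→d4:-→d5:-→d6:-→d7:-→d8:H4→d9:-→d10:-→d11:-  best=H4
  - 71.25.0.0/16 clear@16
  - 71.0.0.0/8 clear@8
  ? 240.79.87.254  path d0:H2  best=H2
  add 201.176.0.0/12 -> H3 at depth 12
  ? 201.176.0.49  path d0:H2→d1:-→d2:-→d3:-→d4:-→d5:-→d6:-→d7:-→d8:-→d9:-→d10:-→d11:-→d12:H3  best=H3
  ? 201.176.0.3  path d0:H2→d1:-→d2:-→d3:-→d4:-→d5:-→d6:-→d7:-→d8:-→d9:-→d10:-→d11:-→d12:H3  best=H3
  ? 201.176.0.16  path d0:H2→d1:-→d2:-→d3:-→d4:-→d5:-→d6:-→d7:-→d8:-→d9:-→d10:-→d11:-→d12:H3  best=H3
  add 201.0.0.0/8 -> H4 at depth 8
  - 0.0.0.0/0 clear@0
  add 71.16.0.0/12 -> H0 at depth 12
  add 27.69.249.192/28 -> H1 at depth 28
  ? 240.159.143.162  path d0:-→d1:-→d2:-  best=no-route
  ? 201.0.0.53  path d0:-→d1:-→d2:-→d3:-→d4:-→d5:-→d6:-→d7:-→d8:H4  best=H4
  ? 201.114.55.87  path d0:-→d1:-→d2:-→d3:-→d4:-→d5:-→d6:-→d7:-→d8:H4  best=H4

== LOOKUPS ==
["H4","H4","H4","H2","H3","H3","H3","no-route","H4","H4"]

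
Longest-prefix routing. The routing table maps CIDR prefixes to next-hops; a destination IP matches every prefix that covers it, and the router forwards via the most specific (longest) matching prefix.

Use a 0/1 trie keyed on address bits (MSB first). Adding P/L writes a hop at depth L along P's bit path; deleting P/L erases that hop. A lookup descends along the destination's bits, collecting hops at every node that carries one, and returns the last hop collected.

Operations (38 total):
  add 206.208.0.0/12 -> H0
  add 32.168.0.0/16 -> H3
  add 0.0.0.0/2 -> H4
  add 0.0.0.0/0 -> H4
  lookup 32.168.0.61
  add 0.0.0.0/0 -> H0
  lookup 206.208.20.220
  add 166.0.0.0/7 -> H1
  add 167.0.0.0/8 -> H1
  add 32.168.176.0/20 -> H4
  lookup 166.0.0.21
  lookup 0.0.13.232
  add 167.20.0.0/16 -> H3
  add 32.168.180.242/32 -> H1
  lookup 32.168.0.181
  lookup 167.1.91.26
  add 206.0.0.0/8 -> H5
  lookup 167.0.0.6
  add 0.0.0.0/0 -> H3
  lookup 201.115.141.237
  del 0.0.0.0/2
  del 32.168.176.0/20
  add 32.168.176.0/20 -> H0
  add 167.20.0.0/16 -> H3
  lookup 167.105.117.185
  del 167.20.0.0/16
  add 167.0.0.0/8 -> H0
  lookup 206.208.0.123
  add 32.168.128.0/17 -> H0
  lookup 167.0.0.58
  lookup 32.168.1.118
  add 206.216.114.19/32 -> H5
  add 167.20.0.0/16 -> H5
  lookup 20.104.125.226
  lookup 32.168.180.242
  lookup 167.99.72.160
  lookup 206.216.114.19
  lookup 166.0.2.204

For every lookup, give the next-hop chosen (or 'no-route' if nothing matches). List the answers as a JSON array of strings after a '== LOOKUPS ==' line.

Trace:
  add 206.208.0.0/12 -> H0 at depth 12
  add 32.168.0.0/16 -> H3 at depth 16
  add 0.0.0.0/2 -> H4 at depth 2
  add 0.0.0.0/0 -> H4 at depth 0
  ? 32.168.0.61  path d0:H4→d1:-→d2:H4→d3:-→d4:-→d5:-→d6:-→d7:-→d8:-→d9:-→d10:-→d11:-→d12:-→d13:-→d14:-→d15:-→d16:H3  best=H3
  add 0.0.0.0/0 -> H0 at depth 0
  ? 206.208.20.220  path d0:H0→d1:-→d2:-→d3:-→d4:-→d5:-→d6:-→d7:-→d8:-→d9:-→d10:-→d11:-→d12:H0  best=H0
  add 166.0.0.0/7 -> H1 at depth 7
  add 167.0.0.0/8 -> H1 at depth 8
  add 32.168.176.0/20 -> H4 at depth 20
  ? 166.0.0.21  path d0:H0→d1:-→d2:-→d3:-→d4:-→d5:-→d6:-→d7:H1  best=H1
  ? 0.0.13.232  path d0:H0→d1:-→d2:H4  best=H4
  add 167.20.0.0/16 -> H3 at depth 16
  add 32.168.180.242/32 -> H1 at depth 32
  ? 32.168.0.181  path d0:H0→d1:-→d2:H4→d3:-→d4:-→d5:-→d6:-→d7:-→d8:-→d9:-→d10:-→d11:-→d12:-→d13:-→d14:-→d15:-→d16:H3  best=H3
  ? 167.1.91.26  path d0:H0→d1:-→d2:-→d3:-→d4:-→d5:-→d6:-→d7:H1→d8:H1→d9:-→d10:-→d11:-  best=H1
  add 206.0.0.0/8 -> H5 at depth 8
  ? 167.0.0.6  path d0:H0→d1:-→d2:-→d3:-→d4:-→d5:-→d6:-→d7:H1→d8:H1→d9:-→d10:-→d11:-  best=H1
  add 0.0.0.0/0 -> H3 at depth 0
  ? 201.115.141.237  path d0:H3→d1:-→d2:-→d3:-→d4:-→d5:-  best=H3
  - 0.0.0.0/2 clear@2
  - 32.168.176.0/20 clear@20
  add 32.168.176.0/20 -> H0 at depth 20
  add 167.20.0.0/16 -> H3 at depth 16
  ? 167.105.117.185  path d0:H3→d1:-→d2:-→d3:-→d4:-→d5:-→d6:-→d7:H1→d8:H1→d9:-  best=H1
  - 167.20.0.0/16 clear@16
  add 167.0.0.0/8 -> H0 at depth 8
  ? 206.208.0.123  path d0:H3→d1:-→d2:-→d3:-→d4:-→d5:-→d6:-→d7:-→d8:H5→d9:-→d10:-→d11:-→d12:H0  best=H0
  add 32.168.128.0/17 -> H0 at depth 17
  ? 167.0.0.58  path d0:H3→d1:-→d2:-→d3:-→d4:-→d5:-→d6:-→d7:H1→d8:H0→d9:-→d10:-→d11:-  best=H0
  ? 32.168.1.118  path d0:H3→d1:-→d2:-→d3:-→d4:-→d5:-→d6:-→d7:-→d8:-→d9:-→d10:-→d11:-→d12:-→d13:-→d14:-→d15:-→d16:H3  best=H3
  add 206.216.114.19/32 -> H5 at depth 32
  add 167.20.0.0/16 -> H5 at depth 16
  ? 20.104.125.226  path d0:H3→d1:-→d2:-  best=H3
  ? 32.168.180.242  path d0:H3→d1:-→d2:-→d3:-→d4:-→d5:-→d6:-→d7:-→d8:-→d9:-→d10:-→d11:-→d12:-→d13:-→d14:-→d15:-→d16:H3→d17:H0→d18:-→d19:-→d20:H0→d21:-→d22:-→d23:-→d24:-→d25:-→d26:-→d27:-→d28:-→d29:-→d30:-→d31:-→d32:H1  best=H1
  ? 167.99.72.160  path d0:H3→d1:-→d2:-→d3:-→d4:-→d5:-→d6:-→d7:H1→d8:H0→d9:-  best=H0
  ? 206.216.114.19  path d0:H3→d1:-→d2:-→d3:-→d4:-→d5:-→d6:-→d7:-→d8:H5→d9:-→d10:-→d11:-→d12:H0→d13:-→d14:-→d15:-→d16:-→d17:-→d18:-→d19:-→d20:-→d21:-→d22:-→d23:-→d24:-→d25:-→d26:-→d27:-→d28:-→d29:-→d30:-→d31:-→d32:H5  best=H5
  ? 166.0.2.204  path d0:H3→d1:-→d2:-→d3:-→d4:-→d5:-→d6:-→d7:H1  best=H1

== LOOKUPS ==
["H3","H0","H1","H4","H3","H1","H1","H3","H1","H0","H0","H3","H3","H1","H0","H5","H1"]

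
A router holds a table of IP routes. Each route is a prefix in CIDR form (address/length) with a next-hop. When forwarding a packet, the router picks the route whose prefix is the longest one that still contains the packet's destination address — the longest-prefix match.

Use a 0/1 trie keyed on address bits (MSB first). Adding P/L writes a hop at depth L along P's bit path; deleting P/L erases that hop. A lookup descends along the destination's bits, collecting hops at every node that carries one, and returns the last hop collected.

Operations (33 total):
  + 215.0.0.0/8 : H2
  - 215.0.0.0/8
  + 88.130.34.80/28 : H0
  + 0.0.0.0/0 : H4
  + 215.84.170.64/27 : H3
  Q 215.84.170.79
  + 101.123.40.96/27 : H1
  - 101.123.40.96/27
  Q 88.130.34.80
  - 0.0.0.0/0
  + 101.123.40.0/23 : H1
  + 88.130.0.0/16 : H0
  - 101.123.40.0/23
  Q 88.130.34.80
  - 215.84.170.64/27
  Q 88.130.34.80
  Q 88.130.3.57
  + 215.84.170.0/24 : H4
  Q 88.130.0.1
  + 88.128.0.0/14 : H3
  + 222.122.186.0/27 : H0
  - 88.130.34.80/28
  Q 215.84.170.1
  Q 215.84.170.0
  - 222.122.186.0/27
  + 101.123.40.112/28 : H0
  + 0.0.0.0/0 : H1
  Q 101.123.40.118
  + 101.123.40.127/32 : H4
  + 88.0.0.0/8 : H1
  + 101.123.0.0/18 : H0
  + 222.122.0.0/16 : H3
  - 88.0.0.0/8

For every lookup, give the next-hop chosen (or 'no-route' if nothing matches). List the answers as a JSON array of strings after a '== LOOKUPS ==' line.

Trace:
  add 215.0.0.0/8 -> H2 at depth 8
  del 215.0.0.0/8 (clear depth 8)
  add 88.130.34.80/28 -> H0 at depth 28
  add 0.0.0.0/0 -> H4 at depth 0
  add 215.84.170.64/27 -> H3 at depth 27
  ? 215.84.170.79  path d0:H4→d1:-→d2:-→d3:-→d4:-→d5:-→d6:-→d7:-→d8:-→d9:-→d10:-→d11:-→d12:-→d13:-→d14:-→d15:-→d16:-→d17:-→d18:-→d19:-→d20:-→d21:-→d22:-→d23:-→d24:-→d25:-→d26:-→d27:H3  best=H3
  add 101.123.40.96/27 -> H1 at depth 27
  del 101.123.40.96/27 (clear depth 27)
  ? 88.130.34.80  path d0:H4→d1:-→d2:-→d3:-→d4:-→d5:-→d6:-→d7:-→d8:-→d9:-→d10:-→d11:-→d12:-→d13:-→d14:-→d15:-→d16:-→d17:-→d18:-→d19:-→d20:-→d21:-→d22:-→d23:-→d24:-→d25:-→d26:-→d27:-→d28:H0  best=H0
  del 0.0.0.0/0 (clear depth 0)
  add 101.123.40.0/23 -> H1 at depth 23
  add 88.130.0.0/16 -> H0 at depth 16
  del 101.123.40.0/23 (clear depth 23)
  ? 88.130.34.80  path d0:-→d1:-→d2:-→d3:-→d4:-→d5:-→d6:-→d7:-→d8:-→d9:-→d10:-→d11:-→d12:-→d13:-→d14:-→d15:-→d16:H0→d17:-→d18:-→d19:-→d20:-→d21:-→d22:-→d23:-→d24:-→d25:-→d26:-→d27:-→d28:H0  best=H0
  del 215.84.170.64/27 (clear depth 27)
  ? 88.130.34.80  path d0:-→d1:-→d2:-→d3:-→d4:-→d5:-→d6:-→d7:-→d8:-→d9:-→d10:-→d11:-→d12:-→d13:-→d14:-→d15:-→d16:H0→d17:-→d18:-→d19:-→d20:-→d21:-→d22:-→d23:-→d24:-→d25:-→d26:-→d27:-→d28:H0  best=H0
  ? 88.130.3.57  path d0:-→d1:-→d2:-→d3:-→d4:-→d5:-→d6:-→d7:-→d8:-→d9:-→d10:-→d11:-→d12:-→d13:-→d14:-→d15:-→d16:H0→d17:-→d18:-  best=H0
  add 215.84.170.0/24 -> H4 at depth 24
  ? 88.130.0.1  path d0:-→d1:-→d2:-→d3:-→d4:-→d5:-→d6:-→d7:-→d8:-→d9:-→d10:-→d11:-→d12:-→d13:-→d14:-→d15:-→d16:H0→d17:-→d18:-  best=H0
  add 88.128.0.0/14 -> H3 at depth 14
  add 222.122.186.0/27 -> H0 at depth 27
  del 88.130.34.80/28 (clear depth 28)
  ? 215.84.170.1  path d0:-→d1:-→d2:-→d3:-→d4:-→d5:-→d6:-→d7:-→d8:-→d9:-→d10:-→d11:-→d12:-→d13:-→d14:-→d15:-→d16:-→d17:-→d18:-→d19:-→d20:-→d21:-→d22:-→d23:-→d24:H4→d25:-  best=H4
  ? 215.84.170.0  path d0:-→d1:-→d2:-→d3:-→d4:-→d5:-→d6:-→d7:-→d8:-→d9:-→d10:-→d11:-→d12:-→d13:-→d14:-→d15:-→d16:-→d17:-→d18:-→d19:-→d20:-→d21:-→d22:-→d23:-→d24:H4→d25:-  best=H4
  del 222.122.186.0/27 (clear depth 27)
  add 101.123.40.112/28 -> H0 at depth 28
  add 0.0.0.0/0 -> H1 at depth 0
  ? 101.123.40.118  path d0:H1→d1:-→d2:-→d3:-→d4:-→d5:-→d6:-→d7:-→d8:-→d9:-→d10:-→d11:-→d12:-→d13:-→d14:-→d15:-→d16:-→d17:-→d18:-→d19:-→d20:-→d21:-→d22:-→d23:-→d24:-→d25:-→d26:-→d27:-→d28:H0  best=H0
  add 101.123.40.127/32 -> H4 at depth 32
  add 88.0.0.0/8 -> H1 at depth 8
  add 101.123.0.0/18 -> H0 at depth 18
  add 222.122.0.0/16 -> H3 at depth 16
  del 88.0.0.0/8 (clear depth 8)

== LOOKUPS ==
["H3","H0","H0","H0","H0","H0","H4","H4","H0"]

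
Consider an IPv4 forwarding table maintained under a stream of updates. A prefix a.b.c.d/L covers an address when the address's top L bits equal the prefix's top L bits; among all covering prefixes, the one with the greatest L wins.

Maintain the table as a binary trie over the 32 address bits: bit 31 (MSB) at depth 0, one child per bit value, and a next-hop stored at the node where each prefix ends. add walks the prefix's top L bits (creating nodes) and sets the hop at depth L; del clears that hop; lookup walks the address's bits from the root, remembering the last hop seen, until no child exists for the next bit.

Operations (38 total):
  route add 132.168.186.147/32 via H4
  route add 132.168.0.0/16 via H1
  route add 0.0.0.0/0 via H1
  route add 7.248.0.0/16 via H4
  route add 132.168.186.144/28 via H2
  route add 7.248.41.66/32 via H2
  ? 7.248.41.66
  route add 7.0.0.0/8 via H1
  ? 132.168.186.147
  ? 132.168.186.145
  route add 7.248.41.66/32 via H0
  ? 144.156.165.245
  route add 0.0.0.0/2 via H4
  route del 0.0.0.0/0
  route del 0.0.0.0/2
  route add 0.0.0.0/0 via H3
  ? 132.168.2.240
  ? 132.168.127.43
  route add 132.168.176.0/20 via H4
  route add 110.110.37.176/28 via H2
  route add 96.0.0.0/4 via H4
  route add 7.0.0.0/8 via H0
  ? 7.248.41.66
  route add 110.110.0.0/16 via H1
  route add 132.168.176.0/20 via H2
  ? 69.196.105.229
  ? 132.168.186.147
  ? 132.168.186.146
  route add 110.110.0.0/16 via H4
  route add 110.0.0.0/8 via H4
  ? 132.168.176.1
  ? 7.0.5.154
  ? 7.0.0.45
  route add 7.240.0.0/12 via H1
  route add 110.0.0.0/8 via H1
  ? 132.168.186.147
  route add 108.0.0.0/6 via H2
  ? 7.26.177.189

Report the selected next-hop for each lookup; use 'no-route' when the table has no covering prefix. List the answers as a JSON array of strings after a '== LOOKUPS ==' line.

Trace:
  add 132.168.186.147/32 -> H4 at depth 32
  add 132.168.0.0/16 -> H1 at depth 16
  add 0.0.0.0/0 -> H1 at depth 0
  add 7.248.0.0/16 -> H4 at depth 16
  add 132.168.186.144/28 -> H2 at depth 28
  add 7.248.41.66/32 -> H2 at depth 32
  Q 7.248.41.66: descend 00000111111110000010100101000010 ; hops seen [H1,H4,H2] ; pick H2
  add 7.0.0.0/8 -> H1 at depth 8
  Q 132.168.186.147: descend 10000100101010001011101010010011 ; hops seen [H1,H1,H2,H4] ; pick H4
  Q 132.168.186.145: descend 100001001010100010111010100100 ; hops seen [H1,H1,H2] ; pick H2
  add 7.248.41.66/32 -> H0 at depth 32
  Q 144.156.165.245: descend 100 ; hops seen [H1] ; pick H1
  add 0.0.0.0/2 -> H4 at depth 2
  del 0.0.0.0/0 (clear depth 0)
  del 0.0.0.0/2 (clear depth 2)
  add 0.0.0.0/0 -> H3 at depth 0
  Q 132.168.2.240: descend 1000010010101000 ; hops seen [H3,H1] ; pick H1
  Q 132.168.127.43: descend 1000010010101000 ; hops seen [H3,H1] ; pick H1
  add 132.168.176.0/20 -> H4 at depth 20
  add 110.110.37.176/28 -> H2 at depth 28
  add 96.0.0.0/4 -> H4 at depth 4
  add 7.0.0.0/8 -> H0 at depth 8
  Q 7.248.41.66: descend 00000111111110000010100101000010 ; hops seen [H3,H0,H4,H0] ; pick H0
  add 110.110.0.0/16 -> H1 at depth 16
  add 132.168.176.0/20 -> H2 at depth 20
  Q 69.196.105.229: descend 01 ; hops seen [H3] ; pick H3
  Q 132.168.186.147: descend 10000100101010001011101010010011 ; hops seen [H3,H1,H2,H2,H4] ; pick H4
  Q 132.168.186.146: descend 1000010010101000101110101001001 ; hops seen [H3,H1,H2,H2] ; pick H2
  add 110.110.0.0/16 -> H4 at depth 16
  add 110.0.0.0/8 -> H4 at depth 8
  Q 132.168.176.1: descend 10000100101010001011 ; hops seen [H3,H1,H2] ; pick H2
  Q 7.0.5.154: descend 00000111 ; hops seen [H3,H0] ; pick H0
  Q 7.0.0.45: descend 00000111 ; hops seen [H3,H0] ; pick H0
  add 7.240.0.0/12 -> H1 at depth 12
  add 110.0.0.0/8 -> H1 at depth 8
  Q 132.168.186.147: descend 10000100101010001011101010010011 ; hops seen [H3,H1,H2,H2,H4] ; pick H4
  add 108.0.0.0/6 -> H2 at depth 6
  Q 7.26.177.189: descend 00000111 ; hops seen [H3,H0] ; pick H0

== LOOKUPS ==
["H2","H4","H2","H1","H1","H1","H0","H3","H4","H2","H2","H0","H0","H4","H0"]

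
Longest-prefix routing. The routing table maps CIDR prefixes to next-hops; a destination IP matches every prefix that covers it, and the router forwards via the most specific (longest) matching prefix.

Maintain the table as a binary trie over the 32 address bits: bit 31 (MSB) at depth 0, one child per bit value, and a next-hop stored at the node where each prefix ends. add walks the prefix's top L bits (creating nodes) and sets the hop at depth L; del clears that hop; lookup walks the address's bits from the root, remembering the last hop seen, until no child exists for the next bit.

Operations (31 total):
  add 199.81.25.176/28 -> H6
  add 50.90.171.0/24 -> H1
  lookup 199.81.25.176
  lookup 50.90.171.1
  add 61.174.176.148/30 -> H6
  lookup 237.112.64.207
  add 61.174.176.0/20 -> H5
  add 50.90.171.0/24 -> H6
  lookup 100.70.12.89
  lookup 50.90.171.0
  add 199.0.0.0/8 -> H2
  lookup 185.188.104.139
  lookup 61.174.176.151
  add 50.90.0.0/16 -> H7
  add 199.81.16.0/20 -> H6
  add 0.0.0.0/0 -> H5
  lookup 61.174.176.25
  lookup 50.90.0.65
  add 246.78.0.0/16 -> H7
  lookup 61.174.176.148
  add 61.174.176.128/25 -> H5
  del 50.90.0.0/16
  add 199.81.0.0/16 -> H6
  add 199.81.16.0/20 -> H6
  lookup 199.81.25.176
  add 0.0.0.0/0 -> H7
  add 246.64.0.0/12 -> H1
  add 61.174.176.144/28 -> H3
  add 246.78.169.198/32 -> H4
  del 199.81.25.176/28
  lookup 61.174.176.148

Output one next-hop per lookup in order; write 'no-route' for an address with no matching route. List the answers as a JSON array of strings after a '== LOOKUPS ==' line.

Trace:
  add 199.81.25.176/28 -> H6 at depth 28
  add 50.90.171.0/24 -> H1 at depth 24
  Q 199.81.25.176: descend 1100011101010001000110011011 ; hops seen [H6] ; pick H6
  Q 50.90.171.1: descend 001100100101101010101011 ; hops seen [H1] ; pick H1
  add 61.174.176.148/30 -> H6 at depth 30
  Q 237.112.64.207: descend 11 ; hops seen [∅] ; pick no-route
  add 61.174.176.0/20 -> H5 at depth 20
  add 50.90.171.0/24 -> H6 at depth 24
  Q 100.70.12.89: descend 0 ; hops seen [∅] ; pick no-route
  Q 50.90.171.0: descend 001100100101101010101011 ; hops seen [H6] ; pick H6
  add 199.0.0.0/8 -> H2 at depth 8
  Q 185.188.104.139: descend 1 ; hops seen [∅] ; pick no-route
  Q 61.174.176.151: descend 001111011010111010110000100101 ; hops seen [H5,H6] ; pick H6
  add 50.90.0.0/16 -> H7 at depth 16
  add 199.81.16.0/20 -> H6 at depth 20
  add 0.0.0.0/0 -> H5 at depth 0
  Q 61.174.176.25: descend 001111011010111010110000 ; hops seen [H5,H5] ; pick H5
  Q 50.90.0.65: descend 0011001001011010 ; hops seen [H5,H7] ; pick H7
  add 246.78.0.0/16 -> H7 at depth 16
  Q 61.174.176.148: descend 001111011010111010110000100101 ; hops seen [H5,H5,H6] ; pick H6
  add 61.174.176.128/25 -> H5 at depth 25
  del 50.90.0.0/16 (clear depth 16)
  add 199.81.0.0/16 -> H6 at depth 16
  add 199.81.16.0/20 -> H6 at depth 20
  Q 199.81.25.176: descend 1100011101010001000110011011 ; hops seen [H5,H2,H6,H6,H6] ; pick H6
  add 0.0.0.0/0 -> H7 at depth 0
  add 246.64.0.0/12 -> H1 at depth 12
  add 61.174.176.144/28 -> H3 at depth 28
  add 246.78.169.198/32 -> H4 at depth 32
  del 199.81.25.176/28 (clear depth 28)
  Q 61.174.176.148: descend 001111011010111010110000100101 ; hops seen [H7,H5,H5,H3,H6] ; pick H6

== LOOKUPS ==
["H6","H1","no-route","no-route","H6","no-route","H6","H5","H7","H6","H6","H6"]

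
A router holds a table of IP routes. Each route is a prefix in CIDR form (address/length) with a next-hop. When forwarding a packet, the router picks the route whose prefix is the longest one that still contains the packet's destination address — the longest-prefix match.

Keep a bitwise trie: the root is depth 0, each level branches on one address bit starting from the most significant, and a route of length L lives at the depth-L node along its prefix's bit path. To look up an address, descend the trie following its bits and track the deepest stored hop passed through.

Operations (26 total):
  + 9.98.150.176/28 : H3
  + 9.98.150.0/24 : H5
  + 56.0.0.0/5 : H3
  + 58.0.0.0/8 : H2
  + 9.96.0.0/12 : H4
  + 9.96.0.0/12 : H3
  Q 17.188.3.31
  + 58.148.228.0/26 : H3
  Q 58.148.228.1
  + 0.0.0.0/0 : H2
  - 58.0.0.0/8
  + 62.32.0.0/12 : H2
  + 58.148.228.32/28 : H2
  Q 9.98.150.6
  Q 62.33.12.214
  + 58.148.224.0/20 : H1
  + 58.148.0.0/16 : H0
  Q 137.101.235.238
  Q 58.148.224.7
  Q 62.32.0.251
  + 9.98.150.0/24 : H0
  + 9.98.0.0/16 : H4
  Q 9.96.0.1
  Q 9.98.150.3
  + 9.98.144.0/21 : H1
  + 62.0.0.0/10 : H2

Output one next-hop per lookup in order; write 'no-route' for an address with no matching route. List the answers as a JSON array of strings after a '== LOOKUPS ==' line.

Process each operation:
  add 9.98.150.176/28 -> H3 at depth 28
  add 9.98.150.0/24 -> H5 at depth 24
  add 56.0.0.0/5 -> H3 at depth 5
  add 58.0.0.0/8 -> H2 at depth 8
  add 9.96.0.0/12 -> H4 at depth 12
  add 9.96.0.0/12 -> H3 at depth 12
  ? 17.188.3.31  path d0:-→d1:-→d2:-→d3:-  best=no-route
  add 58.148.228.0/26 -> H3 at depth 26
  ? 58.148.228.1  path d0:-→d1:-→d2:-→d3:-→d4:-→d5:H3→d6:-→d7:-→d8:H2→d9:-→d10:-→d11:-→d12:-→d13:-→d14:-→d15:-→d16:-→d17:-→d18:-→d19:-→d20:-→d21:-→d22:-→d23:-→d24:-→d25:-→d26:H3  best=H3
  add 0.0.0.0/0 -> H2 at depth 0
  - 58.0.0.0/8 clear@8
  add 62.32.0.0/12 -> H2 at depth 12
  add 58.148.228.32/28 -> H2 at depth 28
  ? 9.98.150.6  path d0:H2→d1:-→d2:-→d3:-→d4:-→d5:-→d6:-→d7:-→d8:-→d9:-→d10:-→d11:-→d12:H3→d13:-→d14:-→d15:-→d16:-→d17:-→d18:-→d19:-→d20:-→d21:-→d22:-→d23:-→d24:H5  best=H5
  ? 62.33.12.214  path d0:H2→d1:-→d2:-→d3:-→d4:-→d5:H3→d6:-→d7:-→d8:-→d9:-→d10:-→d11:-→d12:H2  best=H2
  add 58.148.224.0/20 -> H1 at depth 20
  add 58.148.0.0/16 -> H0 at depth 16
  ? 137.101.235.238  path d0:H2  best=H2
  ? 58.148.224.7  path d0:H2→d1:-→d2:-→d3:-→d4:-→d5:H3→d6:-→d7:-→d8:-→d9:-→d10:-→d11:-→d12:-→d13:-→d14:-→d15:-→d16:H0→d17:-→d18:-→d19:-→d20:H1→d21:-  best=H1
  ? 62.32.0.251  path d0:H2→d1:-→d2:-→d3:-→d4:-→d5:H3→d6:-→d7:-→d8:-→d9:-→d10:-→d11:-→d12:H2  best=H2
  add 9.98.150.0/24 -> H0 at depth 24
  add 9.98.0.0/16 -> H4 at depth 16
  ? 9.96.0.1  path d0:H2→d1:-→d2:-→d3:-→d4:-→d5:-→d6:-→d7:-→d8:-→d9:-→d10:-→d11:-→d12:H3→d13:-→d14:-  best=H3
  ? 9.98.150.3  path d0:H2→d1:-→d2:-→d3:-→d4:-→d5:-→d6:-→d7:-→d8:-→d9:-→d10:-→d11:-→d12:H3→d13:-→d14:-→d15:-→d16:H4→d17:-→d18:-→d19:-→d20:-→d21:-→d22:-→d23:-→d24:H0  best=H0
  add 9.98.144.0/21 -> H1 at depth 21
  add 62.0.0.0/10 -> H2 at depth 10

== LOOKUPS ==
["no-route","H3","H5","H2","H2","H1","H2","H3","H0"]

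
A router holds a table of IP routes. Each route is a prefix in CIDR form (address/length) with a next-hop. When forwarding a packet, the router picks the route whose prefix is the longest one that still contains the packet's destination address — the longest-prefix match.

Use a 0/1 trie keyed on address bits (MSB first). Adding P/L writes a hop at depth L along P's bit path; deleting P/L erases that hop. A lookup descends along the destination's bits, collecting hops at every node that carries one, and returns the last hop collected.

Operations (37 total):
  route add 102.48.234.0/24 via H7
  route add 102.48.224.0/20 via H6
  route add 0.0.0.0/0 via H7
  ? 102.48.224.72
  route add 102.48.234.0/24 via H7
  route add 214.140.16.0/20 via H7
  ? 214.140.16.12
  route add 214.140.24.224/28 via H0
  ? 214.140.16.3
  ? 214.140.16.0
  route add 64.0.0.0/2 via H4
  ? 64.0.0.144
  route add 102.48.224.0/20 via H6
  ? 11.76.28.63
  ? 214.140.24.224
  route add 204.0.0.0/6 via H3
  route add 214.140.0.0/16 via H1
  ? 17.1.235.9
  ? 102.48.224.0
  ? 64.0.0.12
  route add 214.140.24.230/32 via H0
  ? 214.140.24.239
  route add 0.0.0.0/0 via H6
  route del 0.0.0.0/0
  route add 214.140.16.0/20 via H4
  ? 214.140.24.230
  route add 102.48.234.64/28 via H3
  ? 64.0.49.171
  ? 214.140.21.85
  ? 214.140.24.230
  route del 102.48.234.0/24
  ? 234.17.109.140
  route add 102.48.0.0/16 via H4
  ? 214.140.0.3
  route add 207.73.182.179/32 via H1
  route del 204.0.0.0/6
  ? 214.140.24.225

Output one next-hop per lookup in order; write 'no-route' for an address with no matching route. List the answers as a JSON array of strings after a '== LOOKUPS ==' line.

Trace:
  add 102.48.234.0/24 -> H7 at depth 24
  add 102.48.224.0/20 -> H6 at depth 20
  add 0.0.0.0/0 -> H7 at depth 0
  ? 102.48.224.72  path d0:H7→d1:-→d2:-→d3:-→d4:-→d5:-→d6:-→d7:-→d8:-→d9:-→d10:-→d11:-→d12:-→d13:-→d14:-→d15:-→d16:-→d17:-→d18:-→d19:-→d20:H6  best=H6
  add 102.48.234.0/24 -> H7 at depth 24
  add 214.140.16.0/20 -> H7 at depth 20
  ? 214.140.16.12  path d0:H7→d1:-→d2:-→d3:-→d4:-→d5:-→d6:-→d7:-→d8:-→d9:-→d10:-→d11:-→d12:-→d13:-→d14:-→d15:-→d16:-→d17:-→d18:-→d19:-→d20:H7  best=H7
  add 214.140.24.224/28 -> H0 at depth 28
  ? 214.140.16.3  path d0:H7→d1:-→d2:-→d3:-→d4:-→d5:-→d6:-→d7:-→d8:-→d9:-→d10:-→d11:-→d12:-→d13:-→d14:-→d15:-→d16:-→d17:-→d18:-→d19:-→d20:H7  best=H7
  ? 214.140.16.0  path d0:H7→d1:-→d2:-→d3:-→d4:-→d5:-→d6:-→d7:-→d8:-→d9:-→d10:-→d11:-→d12:-→d13:-→d14:-→d15:-→d16:-→d17:-→d18:-→d19:-→d20:H7  best=H7
  add 64.0.0.0/2 -> H4 at depth 2
  ? 64.0.0.144  path d0:H7→d1:-→d2:H4  best=H4
  add 102.48.224.0/20 -> H6 at depth 20
  ? 11.76.28.63  path d0:H7→d1:-  best=H7
  ? 214.140.24.224  path d0:H7→d1:-→d2:-→d3:-→d4:-→d5:-→d6:-→d7:-→d8:-→d9:-→d10:-→d11:-→d12:-→d13:-→d14:-→d15:-→d16:-→d17:-→d18:-→d19:-→d20:H7→d21:-→d22:-→d23:-→d24:-→d25:-→d26:-→d27:-→d28:H0  best=H0
  add 204.0.0.0/6 -> H3 at depth 6
  add 214.140.0.0/16 -> H1 at depth 16
  ? 17.1.235.9  path d0:H7→d1:-  best=H7
  ? 102.48.224.0  path d0:H7→d1:-→d2:H4→d3:-→d4:-→d5:-→d6:-→d7:-→d8:-→d9:-→d10:-→d11:-→d12:-→d13:-→d14:-→d15:-→d16:-→d17:-→d18:-→d19:-→d20:H6  best=H6
  ? 64.0.0.12  path d0:H7→d1:-→d2:H4  best=H4
  add 214.140.24.230/32 -> H0 at depth 32
  ? 214.140.24.239  path d0:H7→d1:-→d2:-→d3:-→d4:-→d5:-→d6:-→d7:-→d8:-→d9:-→d10:-→d11:-→d12:-→d13:-→d14:-→d15:-→d16:H1→d17:-→d18:-→d19:-→d20:H7→d21:-→d22:-→d23:-→d24:-→d25:-→d26:-→d27:-→d28:H0  best=H0
  add 0.0.0.0/0 -> H6 at depth 0
  del 0.0.0.0/0 (clear depth 0)
  add 214.140.16.0/20 -> H4 at depth 20
  ? 214.140.24.230  path d0:-→d1:-→d2:-→d3:-→d4:-→d5:-→d6:-→d7:-→d8:-→d9:-→d10:-→d11:-→d12:-→d13:-→d14:-→d15:-→d16:H1→d17:-→d18:-→d19:-→d20:H4→d21:-→d22:-→d23:-→d24:-→d25:-→d26:-→d27:-→d28:H0→d29:-→d30:-→d31:-→d32:H0  best=H0
  add 102.48.234.64/28 -> H3 at depth 28
  ? 64.0.49.171  path d0:-→d1:-→d2:H4  best=H4
  ? 214.140.21.85  path d0:-→d1:-→d2:-→d3:-→d4:-→d5:-→d6:-→d7:-→d8:-→d9:-→d10:-→d11:-→d12:-→d13:-→d14:-→d15:-→d16:H1→d17:-→d18:-→d19:-→d20:H4  best=H4
  ? 214.140.24.230  path d0:-→d1:-→d2:-→d3:-→d4:-→d5:-→d6:-→d7:-→d8:-→d9:-→d10:-→d11:-→d12:-→d13:-→d14:-→d15:-→d16:H1→d17:-→d18:-→d19:-→d20:H4→d21:-→d22:-→d23:-→d24:-→d25:-→d26:-→d27:-→d28:H0→d29:-→d30:-→d31:-→d32:H0  best=H0
  del 102.48.234.0/24 (clear depth 24)
  ? 234.17.109.140  path d0:-→d1:-→d2:-  best=no-route
  add 102.48.0.0/16 -> H4 at depth 16
  ? 214.140.0.3  path d0:-→d1:-→d2:-→d3:-→d4:-→d5:-→d6:-→d7:-→d8:-→d9:-→d10:-→d11:-→d12:-→d13:-→d14:-→d15:-→d16:H1→d17:-→d18:-→d19:-  best=H1
  add 207.73.182.179/32 -> H1 at depth 32
  del 204.0.0.0/6 (clear depth 6)
  ? 214.140.24.225  path d0:-→d1:-→d2:-→d3:-→d4:-→d5:-→d6:-→d7:-→d8:-→d9:-→d10:-→d11:-→d12:-→d13:-→d14:-→d15:-→d16:H1→d17:-→d18:-→d19:-→d20:H4→d21:-→d22:-→d23:-→d24:-→d25:-→d26:-→d27:-→d28:H0→d29:-  best=H0

== LOOKUPS ==
["H6","H7","H7","H7","H4","H7","H0","H7","H6","H4","H0","H0","H4","H4","H0","no-route","H1","H0"]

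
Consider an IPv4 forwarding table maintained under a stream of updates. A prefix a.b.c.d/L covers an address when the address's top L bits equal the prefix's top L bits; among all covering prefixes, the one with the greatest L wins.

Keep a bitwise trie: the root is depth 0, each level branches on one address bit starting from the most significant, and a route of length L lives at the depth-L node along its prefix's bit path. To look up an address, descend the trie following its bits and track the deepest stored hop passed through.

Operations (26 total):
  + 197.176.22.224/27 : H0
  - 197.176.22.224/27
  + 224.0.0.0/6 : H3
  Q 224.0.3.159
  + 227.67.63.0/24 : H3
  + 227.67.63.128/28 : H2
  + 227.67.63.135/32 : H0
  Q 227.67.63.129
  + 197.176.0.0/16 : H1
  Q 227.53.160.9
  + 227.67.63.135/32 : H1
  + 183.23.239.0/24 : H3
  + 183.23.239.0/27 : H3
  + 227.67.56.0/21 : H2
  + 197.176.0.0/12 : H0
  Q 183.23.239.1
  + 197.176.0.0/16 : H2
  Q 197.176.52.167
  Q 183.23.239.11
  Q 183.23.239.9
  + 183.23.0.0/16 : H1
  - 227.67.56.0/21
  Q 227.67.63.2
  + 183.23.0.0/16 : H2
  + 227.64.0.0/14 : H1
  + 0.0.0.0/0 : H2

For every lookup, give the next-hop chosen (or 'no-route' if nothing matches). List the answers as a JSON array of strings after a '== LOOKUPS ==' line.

Apply in order:
  + 197.176.22.224/27 (H0) depth=27
  del 197.176.22.224/27 (clear depth 27)
  + 224.0.0.0/6 (H3) depth=6
  Q 224.0.3.159: descend 111000 ; hops seen [H3] ; pick H3
  + 227.67.63.0/24 (H3) depth=24
  + 227.67.63.128/28 (H2) depth=28
  + 227.67.63.135/32 (H0) depth=32
  Q 227.67.63.129: descend 11100011010000110011111110000 ; hops seen [H3,H3,H2] ; pick H2
  + 197.176.0.0/16 (H1) depth=16
  Q 227.53.160.9: descend 111000110 ; hops seen [H3] ; pick H3
  + 227.67.63.135/32 (H1) depth=32
  + 183.23.239.0/24 (H3) depth=24
  + 183.23.239.0/27 (H3) depth=27
  + 227.67.56.0/21 (H2) depth=21
  + 197.176.0.0/12 (H0) depth=12
  Q 183.23.239.1: descend 101101110001011111101111000 ; hops seen [H3,H3] ; pick H3
  + 197.176.0.0/16 (H2) depth=16
  Q 197.176.52.167: descend 110001011011000000 ; hops seen [H0,H2] ; pick H2
  Q 183.23.239.11: descend 101101110001011111101111000 ; hops seen [H3,H3] ; pick H3
  Q 183.23.239.9: descend 101101110001011111101111000 ; hops seen [H3,H3] ; pick H3
  + 183.23.0.0/16 (H1) depth=16
  del 227.67.56.0/21 (clear depth 21)
  Q 227.67.63.2: descend 111000110100001100111111 ; hops seen [H3,H3] ; pick H3
  + 183.23.0.0/16 (H2) depth=16
  + 227.64.0.0/14 (H1) depth=14
  + 0.0.0.0/0 (H2) depth=0

== LOOKUPS ==
["H3","H2","H3","H3","H2","H3","H3","H3"]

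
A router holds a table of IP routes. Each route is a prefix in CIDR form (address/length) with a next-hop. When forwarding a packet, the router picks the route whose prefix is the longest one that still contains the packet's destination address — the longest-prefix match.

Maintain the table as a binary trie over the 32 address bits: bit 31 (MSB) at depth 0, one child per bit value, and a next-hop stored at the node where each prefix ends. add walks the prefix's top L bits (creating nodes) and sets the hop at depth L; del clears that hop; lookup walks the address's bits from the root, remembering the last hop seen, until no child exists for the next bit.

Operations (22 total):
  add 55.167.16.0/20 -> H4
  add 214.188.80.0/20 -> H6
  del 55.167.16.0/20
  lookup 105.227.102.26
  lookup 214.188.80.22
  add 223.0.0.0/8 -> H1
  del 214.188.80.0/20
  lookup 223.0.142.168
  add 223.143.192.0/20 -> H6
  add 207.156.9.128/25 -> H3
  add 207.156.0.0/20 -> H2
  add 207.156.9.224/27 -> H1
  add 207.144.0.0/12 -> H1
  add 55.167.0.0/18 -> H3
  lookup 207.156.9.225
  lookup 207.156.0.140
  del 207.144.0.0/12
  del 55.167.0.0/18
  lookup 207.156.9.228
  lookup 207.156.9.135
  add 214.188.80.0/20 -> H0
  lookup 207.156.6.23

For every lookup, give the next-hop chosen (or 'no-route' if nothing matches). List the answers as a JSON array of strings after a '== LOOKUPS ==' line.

Apply in order:
  add 55.167.16.0/20 -> H4 at depth 20
  add 214.188.80.0/20 -> H6 at depth 20
  del 55.167.16.0/20 (clear depth 20)
  ? 105.227.102.26  path d0:-→d1:-  best=no-route
  ? 214.188.80.22  path d0:-→d1:-→d2:-→d3:-→d4:-→d5:-→d6:-→d7:-→d8:-→d9:-→d10:-→d11:-→d12:-→d13:-→d14:-→d15:-→d16:-→d17:-→d18:-→d19:-→d20:H6  best=H6
  add 223.0.0.0/8 -> H1 at depth 8
  del 214.188.80.0/20 (clear depth 20)
  ? 223.0.142.168  path d0:-→d1:-→d2:-→d3:-→d4:-→d5:-→d6:-→d7:-→d8:H1  best=H1
  add 223.143.192.0/20 -> H6 at depth 20
  add 207.156.9.128/25 -> H3 at depth 25
  add 207.156.0.0/20 -> H2 at depth 20
  add 207.156.9.224/27 -> H1 at depth 27
  add 207.144.0.0/12 -> H1 at depth 12
  add 55.167.0.0/18 -> H3 at depth 18
  ? 207.156.9.225  path d0:-→d1:-→d2:-→d3:-→d4:-→d5:-→d6:-→d7:-→d8:-→d9:-→d10:-→d11:-→d12:H1→d13:-→d14:-→d15:-→d16:-→d17:-→d18:-→d19:-→d20:H2→d21:-→d22:-→d23:-→d24:-→d25:H3→d26:-→d27:H1  best=H1
  ? 207.156.0.140  path d0:-→d1:-→d2:-→d3:-→d4:-→d5:-→d6:-→d7:-→d8:-→d9:-→d10:-→d11:-→d12:H1→d13:-→d14:-→d15:-→d16:-→d17:-→d18:-→d19:-→d20:H2  best=H2
  del 207.144.0.0/12 (clear depth 12)
  del 55.167.0.0/18 (clear depth 18)
  ? 207.156.9.228  path d0:-→d1:-→d2:-→d3:-→d4:-→d5:-→d6:-→d7:-→d8:-→d9:-→d10:-→d11:-→d12:-→d13:-→d14:-→d15:-→d16:-→d17:-→d18:-→d19:-→d20:H2→d21:-→d22:-→d23:-→d24:-→d25:H3→d26:-→d27:H1  best=H1
  ? 207.156.9.135  path d0:-→d1:-→d2:-→d3:-→d4:-→d5:-→d6:-→d7:-→d8:-→d9:-→d10:-→d11:-→d12:-→d13:-→d14:-→d15:-→d16:-→d17:-→d18:-→d19:-→d20:H2→d21:-→d22:-→d23:-→d24:-→d25:H3  best=H3
  add 214.188.80.0/20 -> H0 at depth 20
  ? 207.156.6.23  path d0:-→d1:-→d2:-→d3:-→d4:-→d5:-→d6:-→d7:-→d8:-→d9:-→d10:-→d11:-→d12:-→d13:-→d14:-→d15:-→d16:-→d17:-→d18:-→d19:-→d20:H2  best=H2

== LOOKUPS ==
["no-route","H6","H1","H1","H2","H1","H3","H2"]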